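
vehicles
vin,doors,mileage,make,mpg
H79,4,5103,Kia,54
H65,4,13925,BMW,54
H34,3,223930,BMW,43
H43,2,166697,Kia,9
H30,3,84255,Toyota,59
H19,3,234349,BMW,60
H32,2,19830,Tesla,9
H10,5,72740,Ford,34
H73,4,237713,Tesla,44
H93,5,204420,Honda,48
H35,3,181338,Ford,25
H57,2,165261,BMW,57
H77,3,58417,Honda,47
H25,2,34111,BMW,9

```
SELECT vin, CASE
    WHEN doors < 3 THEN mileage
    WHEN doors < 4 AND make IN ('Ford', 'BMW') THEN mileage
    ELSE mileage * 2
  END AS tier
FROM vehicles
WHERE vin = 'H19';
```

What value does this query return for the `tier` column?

vin = H19: doors=3, mileage=234349, make=BMW, mpg=60.
doors < 3 → false
doors < 4 AND make IN ('Ford', 'BMW') → true → 234349

234349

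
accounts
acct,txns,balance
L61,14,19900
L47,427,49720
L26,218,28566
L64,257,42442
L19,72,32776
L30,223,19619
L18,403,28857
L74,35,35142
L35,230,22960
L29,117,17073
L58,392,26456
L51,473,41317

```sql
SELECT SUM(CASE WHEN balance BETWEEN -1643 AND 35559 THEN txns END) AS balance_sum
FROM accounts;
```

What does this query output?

acct=L61: ✓ → 14
acct=L47: ✗
acct=L26: ✓ → 218
acct=L64: ✗
acct=L19: ✓ → 72
acct=L30: ✓ → 223
acct=L18: ✓ → 403
acct=L74: ✓ → 35
acct=L35: ✓ → 230
acct=L29: ✓ → 117
acct=L58: ✓ → 392
acct=L51: ✗
balance_sum = 14 + 218 + 72 + 223 + 403 + 35 + 230 + 117 + 392 = 1704

1704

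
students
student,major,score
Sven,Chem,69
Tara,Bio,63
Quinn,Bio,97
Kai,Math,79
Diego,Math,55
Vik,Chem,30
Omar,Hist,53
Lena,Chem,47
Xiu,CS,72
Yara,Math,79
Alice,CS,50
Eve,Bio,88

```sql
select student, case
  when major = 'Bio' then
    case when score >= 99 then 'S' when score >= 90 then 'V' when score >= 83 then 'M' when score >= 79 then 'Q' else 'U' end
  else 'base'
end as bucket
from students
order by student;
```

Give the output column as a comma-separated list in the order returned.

base, base, M, base, base, base, V, base, U, base, base, base

student=Alice: major='CS' → outer ELSE → base
student=Diego: major='Math' → outer ELSE → base
student=Eve: major='Bio' → inner[score >= 83] → M
student=Kai: major='Math' → outer ELSE → base
student=Lena: major='Chem' → outer ELSE → base
student=Omar: major='Hist' → outer ELSE → base
student=Quinn: major='Bio' → inner[score >= 90] → V
student=Sven: major='Chem' → outer ELSE → base
student=Tara: major='Bio' → inner[ELSE] → U
student=Vik: major='Chem' → outer ELSE → base
student=Xiu: major='CS' → outer ELSE → base
student=Yara: major='Math' → outer ELSE → base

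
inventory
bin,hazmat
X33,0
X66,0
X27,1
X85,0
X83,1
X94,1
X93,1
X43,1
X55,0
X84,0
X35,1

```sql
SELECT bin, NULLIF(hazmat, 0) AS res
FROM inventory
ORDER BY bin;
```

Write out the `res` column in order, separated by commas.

bin=X27: hazmat=1 vs 0: differ → 1
bin=X33: hazmat=0 vs 0: equal → NULL
bin=X35: hazmat=1 vs 0: differ → 1
bin=X43: hazmat=1 vs 0: differ → 1
bin=X55: hazmat=0 vs 0: equal → NULL
bin=X66: hazmat=0 vs 0: equal → NULL
bin=X83: hazmat=1 vs 0: differ → 1
bin=X84: hazmat=0 vs 0: equal → NULL
bin=X85: hazmat=0 vs 0: equal → NULL
bin=X93: hazmat=1 vs 0: differ → 1
bin=X94: hazmat=1 vs 0: differ → 1

1, NULL, 1, 1, NULL, NULL, 1, NULL, NULL, 1, 1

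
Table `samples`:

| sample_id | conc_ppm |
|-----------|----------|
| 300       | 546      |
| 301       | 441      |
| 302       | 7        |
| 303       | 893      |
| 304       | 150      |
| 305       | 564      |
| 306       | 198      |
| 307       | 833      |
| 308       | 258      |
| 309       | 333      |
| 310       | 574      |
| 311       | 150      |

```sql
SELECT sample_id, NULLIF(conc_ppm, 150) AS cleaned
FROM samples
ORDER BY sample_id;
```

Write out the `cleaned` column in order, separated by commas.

sample_id=300: conc_ppm=546 vs 150: differ → 546
sample_id=301: conc_ppm=441 vs 150: differ → 441
sample_id=302: conc_ppm=7 vs 150: differ → 7
sample_id=303: conc_ppm=893 vs 150: differ → 893
sample_id=304: conc_ppm=150 vs 150: equal → NULL
sample_id=305: conc_ppm=564 vs 150: differ → 564
sample_id=306: conc_ppm=198 vs 150: differ → 198
sample_id=307: conc_ppm=833 vs 150: differ → 833
sample_id=308: conc_ppm=258 vs 150: differ → 258
sample_id=309: conc_ppm=333 vs 150: differ → 333
sample_id=310: conc_ppm=574 vs 150: differ → 574
sample_id=311: conc_ppm=150 vs 150: equal → NULL

546, 441, 7, 893, NULL, 564, 198, 833, 258, 333, 574, NULL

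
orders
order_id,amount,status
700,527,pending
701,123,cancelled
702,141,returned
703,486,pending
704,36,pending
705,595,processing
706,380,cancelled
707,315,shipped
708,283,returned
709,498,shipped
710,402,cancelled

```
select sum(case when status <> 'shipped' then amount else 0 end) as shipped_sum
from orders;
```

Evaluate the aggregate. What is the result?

2973

order_id=700: ✓ → 527
order_id=701: ✓ → 123
order_id=702: ✓ → 141
order_id=703: ✓ → 486
order_id=704: ✓ → 36
order_id=705: ✓ → 595
order_id=706: ✓ → 380
order_id=707: ✗
order_id=708: ✓ → 283
order_id=709: ✗
order_id=710: ✓ → 402
shipped_sum = 527 + 123 + 141 + 486 + 36 + 595 + 380 + 283 + 402 = 2973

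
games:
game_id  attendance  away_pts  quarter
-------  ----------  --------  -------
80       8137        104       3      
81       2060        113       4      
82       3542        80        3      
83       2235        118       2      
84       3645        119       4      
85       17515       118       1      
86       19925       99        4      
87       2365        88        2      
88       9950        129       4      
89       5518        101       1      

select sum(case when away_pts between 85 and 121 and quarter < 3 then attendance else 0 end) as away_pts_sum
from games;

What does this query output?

27633

game_id=80: ✗
game_id=81: ✗
game_id=82: ✗
game_id=83: ✓ → 2235
game_id=84: ✗
game_id=85: ✓ → 17515
game_id=86: ✗
game_id=87: ✓ → 2365
game_id=88: ✗
game_id=89: ✓ → 5518
away_pts_sum = 2235 + 17515 + 2365 + 5518 = 27633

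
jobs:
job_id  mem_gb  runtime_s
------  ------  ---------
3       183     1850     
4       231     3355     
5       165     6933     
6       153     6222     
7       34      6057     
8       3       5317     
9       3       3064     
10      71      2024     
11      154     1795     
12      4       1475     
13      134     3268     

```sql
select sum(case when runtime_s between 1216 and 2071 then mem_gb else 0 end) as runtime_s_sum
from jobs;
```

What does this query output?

job_id=3: ✓ → 183
job_id=4: ✗
job_id=5: ✗
job_id=6: ✗
job_id=7: ✗
job_id=8: ✗
job_id=9: ✗
job_id=10: ✓ → 71
job_id=11: ✓ → 154
job_id=12: ✓ → 4
job_id=13: ✗
runtime_s_sum = 183 + 71 + 154 + 4 = 412

412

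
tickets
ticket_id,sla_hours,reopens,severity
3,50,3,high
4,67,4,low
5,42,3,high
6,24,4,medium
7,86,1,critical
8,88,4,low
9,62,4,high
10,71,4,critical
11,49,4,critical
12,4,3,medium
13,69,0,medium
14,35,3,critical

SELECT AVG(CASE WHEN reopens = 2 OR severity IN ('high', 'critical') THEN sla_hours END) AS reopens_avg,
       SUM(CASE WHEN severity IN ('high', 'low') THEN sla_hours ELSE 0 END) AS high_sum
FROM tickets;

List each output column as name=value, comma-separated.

[reopens_avg: reopens = 2 OR severity IN ('high', 'critical')]
ticket_id=3: ✓ → 50
ticket_id=4: ✗
ticket_id=5: ✓ → 42
ticket_id=6: ✗
ticket_id=7: ✓ → 86
ticket_id=8: ✗
ticket_id=9: ✓ → 62
ticket_id=10: ✓ → 71
ticket_id=11: ✓ → 49
ticket_id=12: ✗
ticket_id=13: ✗
ticket_id=14: ✓ → 35
reopens_avg = (50 + 42 + 86 + 62 + 71 + 49 + 35) / 7 = 56.4285714286
—
[high_sum: severity IN ('high', 'low')]
ticket_id=3: ✓ → 50
ticket_id=4: ✓ → 67
ticket_id=5: ✓ → 42
ticket_id=6: ✗
ticket_id=7: ✗
ticket_id=8: ✓ → 88
ticket_id=9: ✓ → 62
ticket_id=10: ✗
ticket_id=11: ✗
ticket_id=12: ✗
ticket_id=13: ✗
ticket_id=14: ✗
high_sum = 50 + 67 + 42 + 88 + 62 = 309

reopens_avg=56.4285714286, high_sum=309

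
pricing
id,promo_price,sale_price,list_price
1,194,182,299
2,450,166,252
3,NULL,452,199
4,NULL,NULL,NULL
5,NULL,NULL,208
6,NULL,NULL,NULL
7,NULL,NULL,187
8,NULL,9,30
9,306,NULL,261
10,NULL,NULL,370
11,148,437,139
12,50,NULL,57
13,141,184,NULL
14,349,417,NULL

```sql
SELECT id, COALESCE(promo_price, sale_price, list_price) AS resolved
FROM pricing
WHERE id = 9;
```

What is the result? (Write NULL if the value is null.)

id = 9: promo_price=306, sale_price=NULL, list_price=261.
promo_price=306 → 306

306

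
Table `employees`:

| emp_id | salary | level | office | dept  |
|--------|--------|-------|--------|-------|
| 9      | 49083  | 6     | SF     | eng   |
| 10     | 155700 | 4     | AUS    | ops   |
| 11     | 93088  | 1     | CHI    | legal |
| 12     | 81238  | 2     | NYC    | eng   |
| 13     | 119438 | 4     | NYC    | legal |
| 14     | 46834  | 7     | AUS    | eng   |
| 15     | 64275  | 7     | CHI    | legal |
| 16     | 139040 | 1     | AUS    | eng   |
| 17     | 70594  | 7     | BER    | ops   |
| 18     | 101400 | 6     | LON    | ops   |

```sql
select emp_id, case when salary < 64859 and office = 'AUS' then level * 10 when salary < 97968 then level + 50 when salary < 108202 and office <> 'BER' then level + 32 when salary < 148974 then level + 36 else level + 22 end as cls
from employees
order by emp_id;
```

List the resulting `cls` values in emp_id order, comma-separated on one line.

emp_id=9: salary < 97968 → 56
emp_id=10: ELSE → 26
emp_id=11: salary < 97968 → 51
emp_id=12: salary < 97968 → 52
emp_id=13: salary < 148974 → 40
emp_id=14: salary < 64859 and office = 'AUS' → 70
emp_id=15: salary < 97968 → 57
emp_id=16: salary < 148974 → 37
emp_id=17: salary < 97968 → 57
emp_id=18: salary < 108202 and office <> 'BER' → 38

56, 26, 51, 52, 40, 70, 57, 37, 57, 38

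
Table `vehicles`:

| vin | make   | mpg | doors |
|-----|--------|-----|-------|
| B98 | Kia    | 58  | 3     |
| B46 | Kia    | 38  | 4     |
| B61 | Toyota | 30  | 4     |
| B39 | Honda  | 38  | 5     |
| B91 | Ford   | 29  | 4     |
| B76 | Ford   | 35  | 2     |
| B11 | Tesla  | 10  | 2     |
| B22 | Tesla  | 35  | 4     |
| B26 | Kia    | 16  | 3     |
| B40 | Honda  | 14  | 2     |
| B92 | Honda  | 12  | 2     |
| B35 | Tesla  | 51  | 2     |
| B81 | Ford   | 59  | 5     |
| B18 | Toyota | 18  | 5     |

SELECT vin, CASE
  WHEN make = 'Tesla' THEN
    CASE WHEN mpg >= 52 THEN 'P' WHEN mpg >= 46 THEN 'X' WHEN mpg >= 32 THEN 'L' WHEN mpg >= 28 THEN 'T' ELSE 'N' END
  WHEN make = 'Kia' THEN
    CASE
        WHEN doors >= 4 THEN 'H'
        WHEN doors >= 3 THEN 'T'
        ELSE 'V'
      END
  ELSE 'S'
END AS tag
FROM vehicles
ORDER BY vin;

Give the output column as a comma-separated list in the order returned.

vin=B11: make='Tesla' → inner[ELSE] → N
vin=B18: make='Toyota' → outer ELSE → S
vin=B22: make='Tesla' → inner[mpg >= 32] → L
vin=B26: make='Kia' → inner[doors >= 3] → T
vin=B35: make='Tesla' → inner[mpg >= 46] → X
vin=B39: make='Honda' → outer ELSE → S
vin=B40: make='Honda' → outer ELSE → S
vin=B46: make='Kia' → inner[doors >= 4] → H
vin=B61: make='Toyota' → outer ELSE → S
vin=B76: make='Ford' → outer ELSE → S
vin=B81: make='Ford' → outer ELSE → S
vin=B91: make='Ford' → outer ELSE → S
vin=B92: make='Honda' → outer ELSE → S
vin=B98: make='Kia' → inner[doors >= 3] → T

N, S, L, T, X, S, S, H, S, S, S, S, S, T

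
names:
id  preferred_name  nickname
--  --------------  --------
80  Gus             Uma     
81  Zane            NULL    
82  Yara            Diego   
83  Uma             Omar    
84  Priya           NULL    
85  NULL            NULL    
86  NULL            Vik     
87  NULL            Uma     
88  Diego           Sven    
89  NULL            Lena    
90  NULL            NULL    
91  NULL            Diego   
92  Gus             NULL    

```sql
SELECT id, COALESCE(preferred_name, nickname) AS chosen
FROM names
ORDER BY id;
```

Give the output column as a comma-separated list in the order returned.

Gus, Zane, Yara, Uma, Priya, NULL, Vik, Uma, Diego, Lena, NULL, Diego, Gus

id=80: preferred_name=Gus → Gus
id=81: preferred_name=Zane → Zane
id=82: preferred_name=Yara → Yara
id=83: preferred_name=Uma → Uma
id=84: preferred_name=Priya → Priya
id=85: preferred_name=NULL, nickname=NULL (all NULL) → NULL
id=86: preferred_name=NULL, nickname=Vik → Vik
id=87: preferred_name=NULL, nickname=Uma → Uma
id=88: preferred_name=Diego → Diego
id=89: preferred_name=NULL, nickname=Lena → Lena
id=90: preferred_name=NULL, nickname=NULL (all NULL) → NULL
id=91: preferred_name=NULL, nickname=Diego → Diego
id=92: preferred_name=Gus → Gus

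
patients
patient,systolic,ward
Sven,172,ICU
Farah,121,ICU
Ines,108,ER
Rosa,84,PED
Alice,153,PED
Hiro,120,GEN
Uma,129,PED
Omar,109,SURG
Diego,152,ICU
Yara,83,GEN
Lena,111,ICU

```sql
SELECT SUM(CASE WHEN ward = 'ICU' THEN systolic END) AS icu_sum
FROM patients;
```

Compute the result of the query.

556

patient=Sven: ✓ → 172
patient=Farah: ✓ → 121
patient=Ines: ✗
patient=Rosa: ✗
patient=Alice: ✗
patient=Hiro: ✗
patient=Uma: ✗
patient=Omar: ✗
patient=Diego: ✓ → 152
patient=Yara: ✗
patient=Lena: ✓ → 111
icu_sum = 172 + 121 + 152 + 111 = 556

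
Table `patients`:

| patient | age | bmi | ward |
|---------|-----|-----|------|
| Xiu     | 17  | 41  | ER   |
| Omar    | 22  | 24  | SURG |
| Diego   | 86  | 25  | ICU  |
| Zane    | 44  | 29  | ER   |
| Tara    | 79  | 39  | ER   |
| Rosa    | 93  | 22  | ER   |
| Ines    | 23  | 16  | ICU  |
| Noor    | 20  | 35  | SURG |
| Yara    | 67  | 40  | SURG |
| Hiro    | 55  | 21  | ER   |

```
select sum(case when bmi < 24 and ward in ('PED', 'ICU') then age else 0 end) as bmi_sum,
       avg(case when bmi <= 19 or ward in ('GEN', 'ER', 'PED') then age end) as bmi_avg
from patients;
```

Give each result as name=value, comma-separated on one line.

bmi_sum=23, bmi_avg=51.8333333333

[bmi_sum: bmi < 24 and ward in ('PED', 'ICU')]
patient=Xiu: ✗
patient=Omar: ✗
patient=Diego: ✗
patient=Zane: ✗
patient=Tara: ✗
patient=Rosa: ✗
patient=Ines: ✓ → 23
patient=Noor: ✗
patient=Yara: ✗
patient=Hiro: ✗
bmi_sum = 23
—
[bmi_avg: bmi <= 19 or ward in ('GEN', 'ER', 'PED')]
patient=Xiu: ✓ → 17
patient=Omar: ✗
patient=Diego: ✗
patient=Zane: ✓ → 44
patient=Tara: ✓ → 79
patient=Rosa: ✓ → 93
patient=Ines: ✓ → 23
patient=Noor: ✗
patient=Yara: ✗
patient=Hiro: ✓ → 55
bmi_avg = (17 + 44 + 79 + 93 + 23 + 55) / 6 = 51.8333333333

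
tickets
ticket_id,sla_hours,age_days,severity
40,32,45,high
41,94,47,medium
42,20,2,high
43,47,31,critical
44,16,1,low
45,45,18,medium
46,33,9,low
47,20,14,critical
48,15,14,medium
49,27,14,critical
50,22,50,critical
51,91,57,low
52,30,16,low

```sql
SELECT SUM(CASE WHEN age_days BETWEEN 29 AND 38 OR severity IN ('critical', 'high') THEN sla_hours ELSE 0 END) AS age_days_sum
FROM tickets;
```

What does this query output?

ticket_id=40: ✓ → 32
ticket_id=41: ✗
ticket_id=42: ✓ → 20
ticket_id=43: ✓ → 47
ticket_id=44: ✗
ticket_id=45: ✗
ticket_id=46: ✗
ticket_id=47: ✓ → 20
ticket_id=48: ✗
ticket_id=49: ✓ → 27
ticket_id=50: ✓ → 22
ticket_id=51: ✗
ticket_id=52: ✗
age_days_sum = 32 + 20 + 47 + 20 + 27 + 22 = 168

168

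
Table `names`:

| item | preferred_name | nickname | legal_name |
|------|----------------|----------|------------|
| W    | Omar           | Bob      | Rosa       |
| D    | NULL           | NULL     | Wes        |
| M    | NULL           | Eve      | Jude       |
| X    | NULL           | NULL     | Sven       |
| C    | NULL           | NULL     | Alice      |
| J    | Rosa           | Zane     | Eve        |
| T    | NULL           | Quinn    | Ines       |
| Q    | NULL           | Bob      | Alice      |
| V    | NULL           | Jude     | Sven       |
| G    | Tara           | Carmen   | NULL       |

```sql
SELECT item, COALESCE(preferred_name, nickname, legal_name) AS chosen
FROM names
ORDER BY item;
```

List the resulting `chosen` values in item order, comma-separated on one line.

item=C: preferred_name=NULL, nickname=NULL, legal_name=Alice → Alice
item=D: preferred_name=NULL, nickname=NULL, legal_name=Wes → Wes
item=G: preferred_name=Tara → Tara
item=J: preferred_name=Rosa → Rosa
item=M: preferred_name=NULL, nickname=Eve → Eve
item=Q: preferred_name=NULL, nickname=Bob → Bob
item=T: preferred_name=NULL, nickname=Quinn → Quinn
item=V: preferred_name=NULL, nickname=Jude → Jude
item=W: preferred_name=Omar → Omar
item=X: preferred_name=NULL, nickname=NULL, legal_name=Sven → Sven

Alice, Wes, Tara, Rosa, Eve, Bob, Quinn, Jude, Omar, Sven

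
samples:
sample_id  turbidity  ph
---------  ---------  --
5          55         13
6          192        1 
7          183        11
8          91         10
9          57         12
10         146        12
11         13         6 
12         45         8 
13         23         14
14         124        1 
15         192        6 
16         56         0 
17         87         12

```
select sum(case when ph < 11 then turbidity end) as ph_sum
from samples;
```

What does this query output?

713

sample_id=5: ✗
sample_id=6: ✓ → 192
sample_id=7: ✗
sample_id=8: ✓ → 91
sample_id=9: ✗
sample_id=10: ✗
sample_id=11: ✓ → 13
sample_id=12: ✓ → 45
sample_id=13: ✗
sample_id=14: ✓ → 124
sample_id=15: ✓ → 192
sample_id=16: ✓ → 56
sample_id=17: ✗
ph_sum = 192 + 91 + 13 + 45 + 124 + 192 + 56 = 713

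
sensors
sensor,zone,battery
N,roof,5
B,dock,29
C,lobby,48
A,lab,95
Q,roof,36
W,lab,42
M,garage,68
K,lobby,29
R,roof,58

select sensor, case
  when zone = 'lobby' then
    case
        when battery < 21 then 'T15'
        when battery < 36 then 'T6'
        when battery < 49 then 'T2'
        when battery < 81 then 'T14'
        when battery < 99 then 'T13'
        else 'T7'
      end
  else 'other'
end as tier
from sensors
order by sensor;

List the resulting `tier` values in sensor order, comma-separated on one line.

sensor=A: zone='lab' → outer ELSE → other
sensor=B: zone='dock' → outer ELSE → other
sensor=C: zone='lobby' → inner[battery < 49] → T2
sensor=K: zone='lobby' → inner[battery < 36] → T6
sensor=M: zone='garage' → outer ELSE → other
sensor=N: zone='roof' → outer ELSE → other
sensor=Q: zone='roof' → outer ELSE → other
sensor=R: zone='roof' → outer ELSE → other
sensor=W: zone='lab' → outer ELSE → other

other, other, T2, T6, other, other, other, other, other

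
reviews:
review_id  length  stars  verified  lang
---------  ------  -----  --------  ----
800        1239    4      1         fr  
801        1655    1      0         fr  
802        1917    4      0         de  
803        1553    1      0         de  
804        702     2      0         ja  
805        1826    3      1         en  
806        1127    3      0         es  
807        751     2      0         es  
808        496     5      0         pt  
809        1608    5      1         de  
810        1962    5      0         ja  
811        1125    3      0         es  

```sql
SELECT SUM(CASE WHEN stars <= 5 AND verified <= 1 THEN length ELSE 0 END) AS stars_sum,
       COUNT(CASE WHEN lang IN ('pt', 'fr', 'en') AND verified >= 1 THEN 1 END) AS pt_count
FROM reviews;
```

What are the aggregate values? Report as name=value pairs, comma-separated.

stars_sum=15961, pt_count=2

[stars_sum: stars <= 5 AND verified <= 1]
review_id=800: ✓ → 1239
review_id=801: ✓ → 1655
review_id=802: ✓ → 1917
review_id=803: ✓ → 1553
review_id=804: ✓ → 702
review_id=805: ✓ → 1826
review_id=806: ✓ → 1127
review_id=807: ✓ → 751
review_id=808: ✓ → 496
review_id=809: ✓ → 1608
review_id=810: ✓ → 1962
review_id=811: ✓ → 1125
stars_sum = 1239 + 1655 + 1917 + 1553 + 702 + 1826 + 1127 + 751 + 496 + 1608 + 1962 + 1125 = 15961
—
[pt_count: lang IN ('pt', 'fr', 'en') AND verified >= 1]
review_id=800: ✓ → 1
review_id=801: ✗
review_id=802: ✗
review_id=803: ✗
review_id=804: ✗
review_id=805: ✓ → 1
review_id=806: ✗
review_id=807: ✗
review_id=808: ✗
review_id=809: ✗
review_id=810: ✗
review_id=811: ✗
pt_count = COUNT(1, 1) = 2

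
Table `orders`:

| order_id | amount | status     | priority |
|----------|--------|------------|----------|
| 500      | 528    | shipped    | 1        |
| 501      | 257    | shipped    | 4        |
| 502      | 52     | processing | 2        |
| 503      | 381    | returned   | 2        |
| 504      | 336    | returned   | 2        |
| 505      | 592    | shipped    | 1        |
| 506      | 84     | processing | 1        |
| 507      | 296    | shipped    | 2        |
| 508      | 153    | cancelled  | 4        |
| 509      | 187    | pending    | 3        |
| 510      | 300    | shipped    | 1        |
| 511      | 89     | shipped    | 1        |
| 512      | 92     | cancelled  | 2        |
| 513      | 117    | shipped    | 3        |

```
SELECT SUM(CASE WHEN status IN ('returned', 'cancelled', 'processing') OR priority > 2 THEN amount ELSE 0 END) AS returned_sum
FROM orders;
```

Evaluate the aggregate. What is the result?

1659

order_id=500: ✗
order_id=501: ✓ → 257
order_id=502: ✓ → 52
order_id=503: ✓ → 381
order_id=504: ✓ → 336
order_id=505: ✗
order_id=506: ✓ → 84
order_id=507: ✗
order_id=508: ✓ → 153
order_id=509: ✓ → 187
order_id=510: ✗
order_id=511: ✗
order_id=512: ✓ → 92
order_id=513: ✓ → 117
returned_sum = 257 + 52 + 381 + 336 + 84 + 153 + 187 + 92 + 117 = 1659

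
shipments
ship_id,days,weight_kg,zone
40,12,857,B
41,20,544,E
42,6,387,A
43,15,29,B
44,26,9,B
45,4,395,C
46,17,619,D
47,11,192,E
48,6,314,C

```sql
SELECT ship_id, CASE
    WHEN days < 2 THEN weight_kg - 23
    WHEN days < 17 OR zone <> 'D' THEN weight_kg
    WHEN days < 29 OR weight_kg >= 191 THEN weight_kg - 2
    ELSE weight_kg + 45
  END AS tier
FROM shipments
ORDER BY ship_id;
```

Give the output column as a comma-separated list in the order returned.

ship_id=40: days < 17 OR zone <> 'D' → 857
ship_id=41: days < 17 OR zone <> 'D' → 544
ship_id=42: days < 17 OR zone <> 'D' → 387
ship_id=43: days < 17 OR zone <> 'D' → 29
ship_id=44: days < 17 OR zone <> 'D' → 9
ship_id=45: days < 17 OR zone <> 'D' → 395
ship_id=46: days < 29 OR weight_kg >= 191 → 617
ship_id=47: days < 17 OR zone <> 'D' → 192
ship_id=48: days < 17 OR zone <> 'D' → 314

857, 544, 387, 29, 9, 395, 617, 192, 314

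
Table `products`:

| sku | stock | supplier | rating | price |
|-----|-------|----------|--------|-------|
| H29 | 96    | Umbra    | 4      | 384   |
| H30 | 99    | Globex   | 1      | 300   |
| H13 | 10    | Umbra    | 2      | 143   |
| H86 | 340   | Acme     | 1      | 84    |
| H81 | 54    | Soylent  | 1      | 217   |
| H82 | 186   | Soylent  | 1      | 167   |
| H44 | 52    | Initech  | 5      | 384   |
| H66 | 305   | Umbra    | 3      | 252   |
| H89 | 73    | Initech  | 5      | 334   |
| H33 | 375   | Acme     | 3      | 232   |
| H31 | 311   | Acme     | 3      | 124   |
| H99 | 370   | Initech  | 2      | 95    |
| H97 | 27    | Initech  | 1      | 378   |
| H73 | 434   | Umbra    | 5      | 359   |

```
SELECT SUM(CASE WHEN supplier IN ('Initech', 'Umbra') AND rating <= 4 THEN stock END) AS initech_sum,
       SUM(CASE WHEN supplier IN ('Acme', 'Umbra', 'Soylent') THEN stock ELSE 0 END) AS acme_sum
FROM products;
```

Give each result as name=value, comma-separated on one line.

[initech_sum: supplier IN ('Initech', 'Umbra') AND rating <= 4]
sku=H29: ✓ → 96
sku=H30: ✗
sku=H13: ✓ → 10
sku=H86: ✗
sku=H81: ✗
sku=H82: ✗
sku=H44: ✗
sku=H66: ✓ → 305
sku=H89: ✗
sku=H33: ✗
sku=H31: ✗
sku=H99: ✓ → 370
sku=H97: ✓ → 27
sku=H73: ✗
initech_sum = 96 + 10 + 305 + 370 + 27 = 808
—
[acme_sum: supplier IN ('Acme', 'Umbra', 'Soylent')]
sku=H29: ✓ → 96
sku=H30: ✗
sku=H13: ✓ → 10
sku=H86: ✓ → 340
sku=H81: ✓ → 54
sku=H82: ✓ → 186
sku=H44: ✗
sku=H66: ✓ → 305
sku=H89: ✗
sku=H33: ✓ → 375
sku=H31: ✓ → 311
sku=H99: ✗
sku=H97: ✗
sku=H73: ✓ → 434
acme_sum = 96 + 10 + 340 + 54 + 186 + 305 + 375 + 311 + 434 = 2111

initech_sum=808, acme_sum=2111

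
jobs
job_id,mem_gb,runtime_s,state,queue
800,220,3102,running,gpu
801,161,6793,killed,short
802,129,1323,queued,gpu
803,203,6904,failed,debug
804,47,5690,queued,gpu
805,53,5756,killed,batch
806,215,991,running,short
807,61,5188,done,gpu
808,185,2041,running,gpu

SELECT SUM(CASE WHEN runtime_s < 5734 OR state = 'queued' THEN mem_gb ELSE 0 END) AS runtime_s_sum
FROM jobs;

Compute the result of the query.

857

job_id=800: ✓ → 220
job_id=801: ✗
job_id=802: ✓ → 129
job_id=803: ✗
job_id=804: ✓ → 47
job_id=805: ✗
job_id=806: ✓ → 215
job_id=807: ✓ → 61
job_id=808: ✓ → 185
runtime_s_sum = 220 + 129 + 47 + 215 + 61 + 185 = 857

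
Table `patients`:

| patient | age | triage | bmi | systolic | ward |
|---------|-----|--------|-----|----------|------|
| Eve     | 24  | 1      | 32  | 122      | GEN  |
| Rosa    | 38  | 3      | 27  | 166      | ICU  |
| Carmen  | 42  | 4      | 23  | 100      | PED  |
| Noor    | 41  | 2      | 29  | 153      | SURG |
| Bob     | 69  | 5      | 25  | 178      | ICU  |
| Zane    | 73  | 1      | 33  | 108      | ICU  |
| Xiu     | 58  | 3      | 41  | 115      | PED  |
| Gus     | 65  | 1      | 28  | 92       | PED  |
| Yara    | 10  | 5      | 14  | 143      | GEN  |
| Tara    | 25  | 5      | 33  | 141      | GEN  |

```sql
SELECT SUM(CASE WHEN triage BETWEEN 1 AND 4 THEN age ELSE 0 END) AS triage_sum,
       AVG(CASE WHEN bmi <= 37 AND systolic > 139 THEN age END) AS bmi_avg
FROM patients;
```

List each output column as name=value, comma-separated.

[triage_sum: triage BETWEEN 1 AND 4]
patient=Eve: ✓ → 24
patient=Rosa: ✓ → 38
patient=Carmen: ✓ → 42
patient=Noor: ✓ → 41
patient=Bob: ✗
patient=Zane: ✓ → 73
patient=Xiu: ✓ → 58
patient=Gus: ✓ → 65
patient=Yara: ✗
patient=Tara: ✗
triage_sum = 24 + 38 + 42 + 41 + 73 + 58 + 65 = 341
—
[bmi_avg: bmi <= 37 AND systolic > 139]
patient=Eve: ✗
patient=Rosa: ✓ → 38
patient=Carmen: ✗
patient=Noor: ✓ → 41
patient=Bob: ✓ → 69
patient=Zane: ✗
patient=Xiu: ✗
patient=Gus: ✗
patient=Yara: ✓ → 10
patient=Tara: ✓ → 25
bmi_avg = (38 + 41 + 69 + 10 + 25) / 5 = 36.6

triage_sum=341, bmi_avg=36.6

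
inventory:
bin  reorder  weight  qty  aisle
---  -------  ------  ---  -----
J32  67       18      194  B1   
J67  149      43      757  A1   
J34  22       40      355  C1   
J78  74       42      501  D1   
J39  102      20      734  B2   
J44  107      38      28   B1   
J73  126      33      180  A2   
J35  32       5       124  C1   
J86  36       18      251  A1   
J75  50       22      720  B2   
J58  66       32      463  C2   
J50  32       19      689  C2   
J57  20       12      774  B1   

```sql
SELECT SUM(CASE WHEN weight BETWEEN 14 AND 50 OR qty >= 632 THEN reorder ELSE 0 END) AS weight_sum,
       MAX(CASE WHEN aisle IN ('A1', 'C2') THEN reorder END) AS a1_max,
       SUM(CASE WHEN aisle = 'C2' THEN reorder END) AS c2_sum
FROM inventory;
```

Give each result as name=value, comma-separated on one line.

[weight_sum: weight BETWEEN 14 AND 50 OR qty >= 632]
bin=J32: ✓ → 67
bin=J67: ✓ → 149
bin=J34: ✓ → 22
bin=J78: ✓ → 74
bin=J39: ✓ → 102
bin=J44: ✓ → 107
bin=J73: ✓ → 126
bin=J35: ✗
bin=J86: ✓ → 36
bin=J75: ✓ → 50
bin=J58: ✓ → 66
bin=J50: ✓ → 32
bin=J57: ✓ → 20
weight_sum = 67 + 149 + 22 + 74 + 102 + 107 + 126 + 36 + 50 + 66 + 32 + 20 = 851
—
[a1_max: aisle IN ('A1', 'C2')]
bin=J32: ✗
bin=J67: ✓ → 149
bin=J34: ✗
bin=J78: ✗
bin=J39: ✗
bin=J44: ✗
bin=J73: ✗
bin=J35: ✗
bin=J86: ✓ → 36
bin=J75: ✗
bin=J58: ✓ → 66
bin=J50: ✓ → 32
bin=J57: ✗
a1_max = MAX(149, 36, 66, 32) = 149
—
[c2_sum: aisle = 'C2']
bin=J32: ✗
bin=J67: ✗
bin=J34: ✗
bin=J78: ✗
bin=J39: ✗
bin=J44: ✗
bin=J73: ✗
bin=J35: ✗
bin=J86: ✗
bin=J75: ✗
bin=J58: ✓ → 66
bin=J50: ✓ → 32
bin=J57: ✗
c2_sum = 66 + 32 = 98

weight_sum=851, a1_max=149, c2_sum=98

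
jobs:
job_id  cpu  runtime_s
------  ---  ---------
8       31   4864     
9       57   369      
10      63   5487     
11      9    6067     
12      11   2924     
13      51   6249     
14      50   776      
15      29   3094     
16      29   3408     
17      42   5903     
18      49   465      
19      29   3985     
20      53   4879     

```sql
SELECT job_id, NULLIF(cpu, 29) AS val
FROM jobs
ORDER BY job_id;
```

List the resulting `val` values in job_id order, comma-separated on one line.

job_id=8: cpu=31 vs 29: differ → 31
job_id=9: cpu=57 vs 29: differ → 57
job_id=10: cpu=63 vs 29: differ → 63
job_id=11: cpu=9 vs 29: differ → 9
job_id=12: cpu=11 vs 29: differ → 11
job_id=13: cpu=51 vs 29: differ → 51
job_id=14: cpu=50 vs 29: differ → 50
job_id=15: cpu=29 vs 29: equal → NULL
job_id=16: cpu=29 vs 29: equal → NULL
job_id=17: cpu=42 vs 29: differ → 42
job_id=18: cpu=49 vs 29: differ → 49
job_id=19: cpu=29 vs 29: equal → NULL
job_id=20: cpu=53 vs 29: differ → 53

31, 57, 63, 9, 11, 51, 50, NULL, NULL, 42, 49, NULL, 53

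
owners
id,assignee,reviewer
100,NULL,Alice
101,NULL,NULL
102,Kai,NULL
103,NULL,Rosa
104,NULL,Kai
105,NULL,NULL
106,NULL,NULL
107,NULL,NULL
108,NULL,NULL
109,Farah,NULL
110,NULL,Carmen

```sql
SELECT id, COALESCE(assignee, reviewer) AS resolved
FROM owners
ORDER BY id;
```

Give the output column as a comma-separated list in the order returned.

id=100: assignee=NULL, reviewer=Alice → Alice
id=101: assignee=NULL, reviewer=NULL (all NULL) → NULL
id=102: assignee=Kai → Kai
id=103: assignee=NULL, reviewer=Rosa → Rosa
id=104: assignee=NULL, reviewer=Kai → Kai
id=105: assignee=NULL, reviewer=NULL (all NULL) → NULL
id=106: assignee=NULL, reviewer=NULL (all NULL) → NULL
id=107: assignee=NULL, reviewer=NULL (all NULL) → NULL
id=108: assignee=NULL, reviewer=NULL (all NULL) → NULL
id=109: assignee=Farah → Farah
id=110: assignee=NULL, reviewer=Carmen → Carmen

Alice, NULL, Kai, Rosa, Kai, NULL, NULL, NULL, NULL, Farah, Carmen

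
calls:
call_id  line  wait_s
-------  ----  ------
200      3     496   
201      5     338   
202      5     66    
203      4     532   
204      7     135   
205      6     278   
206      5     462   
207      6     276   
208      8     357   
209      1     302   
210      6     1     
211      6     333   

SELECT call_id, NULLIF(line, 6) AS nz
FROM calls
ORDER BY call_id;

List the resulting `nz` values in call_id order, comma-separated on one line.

3, 5, 5, 4, 7, NULL, 5, NULL, 8, 1, NULL, NULL

call_id=200: line=3 vs 6: differ → 3
call_id=201: line=5 vs 6: differ → 5
call_id=202: line=5 vs 6: differ → 5
call_id=203: line=4 vs 6: differ → 4
call_id=204: line=7 vs 6: differ → 7
call_id=205: line=6 vs 6: equal → NULL
call_id=206: line=5 vs 6: differ → 5
call_id=207: line=6 vs 6: equal → NULL
call_id=208: line=8 vs 6: differ → 8
call_id=209: line=1 vs 6: differ → 1
call_id=210: line=6 vs 6: equal → NULL
call_id=211: line=6 vs 6: equal → NULL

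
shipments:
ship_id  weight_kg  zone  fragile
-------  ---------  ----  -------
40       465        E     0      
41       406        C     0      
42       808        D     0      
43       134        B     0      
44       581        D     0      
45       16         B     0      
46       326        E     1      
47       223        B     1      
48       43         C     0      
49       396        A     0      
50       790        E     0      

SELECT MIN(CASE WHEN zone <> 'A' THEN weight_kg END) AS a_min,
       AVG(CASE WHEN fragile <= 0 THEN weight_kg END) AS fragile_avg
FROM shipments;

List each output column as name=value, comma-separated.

a_min=16, fragile_avg=404.3333333333

[a_min: zone <> 'A']
ship_id=40: ✓ → 465
ship_id=41: ✓ → 406
ship_id=42: ✓ → 808
ship_id=43: ✓ → 134
ship_id=44: ✓ → 581
ship_id=45: ✓ → 16
ship_id=46: ✓ → 326
ship_id=47: ✓ → 223
ship_id=48: ✓ → 43
ship_id=49: ✗
ship_id=50: ✓ → 790
a_min = MIN(465, 406, 808, 134, 581, 16, 326, 223, 43, 790) = 16
—
[fragile_avg: fragile <= 0]
ship_id=40: ✓ → 465
ship_id=41: ✓ → 406
ship_id=42: ✓ → 808
ship_id=43: ✓ → 134
ship_id=44: ✓ → 581
ship_id=45: ✓ → 16
ship_id=46: ✗
ship_id=47: ✗
ship_id=48: ✓ → 43
ship_id=49: ✓ → 396
ship_id=50: ✓ → 790
fragile_avg = (465 + 406 + 808 + 134 + 581 + 16 + 43 + 396 + 790) / 9 = 404.3333333333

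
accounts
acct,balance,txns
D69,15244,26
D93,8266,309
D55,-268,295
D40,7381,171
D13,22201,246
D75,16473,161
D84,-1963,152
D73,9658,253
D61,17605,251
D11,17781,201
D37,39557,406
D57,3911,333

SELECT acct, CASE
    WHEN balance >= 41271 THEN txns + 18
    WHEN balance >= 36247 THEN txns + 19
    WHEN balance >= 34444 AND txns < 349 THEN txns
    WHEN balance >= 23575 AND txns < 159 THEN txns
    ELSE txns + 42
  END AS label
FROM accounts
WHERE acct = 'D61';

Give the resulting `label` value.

293

acct = D61: balance=17605, txns=251.
balance >= 41271 → false
balance >= 36247 → false
balance >= 34444 AND txns < 349 → false
balance >= 23575 AND txns < 159 → false
No prior WHEN matched → ELSE → 293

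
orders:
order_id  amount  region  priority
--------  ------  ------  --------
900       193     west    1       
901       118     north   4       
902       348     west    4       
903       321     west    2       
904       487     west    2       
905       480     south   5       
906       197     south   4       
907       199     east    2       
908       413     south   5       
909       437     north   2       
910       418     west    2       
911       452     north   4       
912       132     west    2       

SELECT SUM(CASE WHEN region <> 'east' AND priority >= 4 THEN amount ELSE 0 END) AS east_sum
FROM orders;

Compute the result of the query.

2008

order_id=900: ✗
order_id=901: ✓ → 118
order_id=902: ✓ → 348
order_id=903: ✗
order_id=904: ✗
order_id=905: ✓ → 480
order_id=906: ✓ → 197
order_id=907: ✗
order_id=908: ✓ → 413
order_id=909: ✗
order_id=910: ✗
order_id=911: ✓ → 452
order_id=912: ✗
east_sum = 118 + 348 + 480 + 197 + 413 + 452 = 2008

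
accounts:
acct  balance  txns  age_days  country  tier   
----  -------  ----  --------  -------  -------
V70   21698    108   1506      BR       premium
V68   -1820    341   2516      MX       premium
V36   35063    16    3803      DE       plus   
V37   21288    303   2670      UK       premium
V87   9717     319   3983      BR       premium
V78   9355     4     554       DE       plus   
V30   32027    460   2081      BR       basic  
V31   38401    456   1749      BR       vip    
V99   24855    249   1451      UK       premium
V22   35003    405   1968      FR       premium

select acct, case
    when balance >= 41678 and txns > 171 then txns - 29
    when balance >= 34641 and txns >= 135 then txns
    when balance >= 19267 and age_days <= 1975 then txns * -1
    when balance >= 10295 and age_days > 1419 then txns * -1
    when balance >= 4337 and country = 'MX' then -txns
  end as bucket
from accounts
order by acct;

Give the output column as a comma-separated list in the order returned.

acct=V22: balance >= 34641 and txns >= 135 → 405
acct=V30: balance >= 10295 and age_days > 1419 → -460
acct=V31: balance >= 34641 and txns >= 135 → 456
acct=V36: balance >= 10295 and age_days > 1419 → -16
acct=V37: balance >= 10295 and age_days > 1419 → -303
acct=V68: (no match → NULL) → NULL
acct=V70: balance >= 19267 and age_days <= 1975 → -108
acct=V78: (no match → NULL) → NULL
acct=V87: (no match → NULL) → NULL
acct=V99: balance >= 19267 and age_days <= 1975 → -249

405, -460, 456, -16, -303, NULL, -108, NULL, NULL, -249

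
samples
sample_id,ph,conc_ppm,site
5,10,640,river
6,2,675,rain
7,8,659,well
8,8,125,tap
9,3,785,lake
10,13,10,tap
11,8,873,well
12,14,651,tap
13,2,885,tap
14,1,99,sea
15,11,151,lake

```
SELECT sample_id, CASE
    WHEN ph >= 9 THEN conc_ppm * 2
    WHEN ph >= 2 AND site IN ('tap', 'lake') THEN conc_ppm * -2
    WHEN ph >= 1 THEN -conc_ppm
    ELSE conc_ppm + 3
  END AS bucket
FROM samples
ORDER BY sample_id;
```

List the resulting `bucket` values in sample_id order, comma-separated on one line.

sample_id=5: ph >= 9 → 1280
sample_id=6: ph >= 1 → -675
sample_id=7: ph >= 1 → -659
sample_id=8: ph >= 2 AND site IN ('tap', 'lake') → -250
sample_id=9: ph >= 2 AND site IN ('tap', 'lake') → -1570
sample_id=10: ph >= 9 → 20
sample_id=11: ph >= 1 → -873
sample_id=12: ph >= 9 → 1302
sample_id=13: ph >= 2 AND site IN ('tap', 'lake') → -1770
sample_id=14: ph >= 1 → -99
sample_id=15: ph >= 9 → 302

1280, -675, -659, -250, -1570, 20, -873, 1302, -1770, -99, 302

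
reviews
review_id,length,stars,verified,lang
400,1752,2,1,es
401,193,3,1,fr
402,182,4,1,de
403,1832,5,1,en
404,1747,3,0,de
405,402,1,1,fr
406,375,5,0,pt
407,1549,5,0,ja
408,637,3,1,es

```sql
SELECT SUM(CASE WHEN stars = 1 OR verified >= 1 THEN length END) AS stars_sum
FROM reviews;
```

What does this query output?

review_id=400: ✓ → 1752
review_id=401: ✓ → 193
review_id=402: ✓ → 182
review_id=403: ✓ → 1832
review_id=404: ✗
review_id=405: ✓ → 402
review_id=406: ✗
review_id=407: ✗
review_id=408: ✓ → 637
stars_sum = 1752 + 193 + 182 + 1832 + 402 + 637 = 4998

4998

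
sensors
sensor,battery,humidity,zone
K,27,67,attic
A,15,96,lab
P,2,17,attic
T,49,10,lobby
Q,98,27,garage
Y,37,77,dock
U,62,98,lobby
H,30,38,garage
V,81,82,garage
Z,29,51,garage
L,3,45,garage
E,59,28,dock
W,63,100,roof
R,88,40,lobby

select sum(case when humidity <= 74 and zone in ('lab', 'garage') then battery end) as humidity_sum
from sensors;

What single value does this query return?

160

sensor=K: ✗
sensor=A: ✗
sensor=P: ✗
sensor=T: ✗
sensor=Q: ✓ → 98
sensor=Y: ✗
sensor=U: ✗
sensor=H: ✓ → 30
sensor=V: ✗
sensor=Z: ✓ → 29
sensor=L: ✓ → 3
sensor=E: ✗
sensor=W: ✗
sensor=R: ✗
humidity_sum = 98 + 30 + 29 + 3 = 160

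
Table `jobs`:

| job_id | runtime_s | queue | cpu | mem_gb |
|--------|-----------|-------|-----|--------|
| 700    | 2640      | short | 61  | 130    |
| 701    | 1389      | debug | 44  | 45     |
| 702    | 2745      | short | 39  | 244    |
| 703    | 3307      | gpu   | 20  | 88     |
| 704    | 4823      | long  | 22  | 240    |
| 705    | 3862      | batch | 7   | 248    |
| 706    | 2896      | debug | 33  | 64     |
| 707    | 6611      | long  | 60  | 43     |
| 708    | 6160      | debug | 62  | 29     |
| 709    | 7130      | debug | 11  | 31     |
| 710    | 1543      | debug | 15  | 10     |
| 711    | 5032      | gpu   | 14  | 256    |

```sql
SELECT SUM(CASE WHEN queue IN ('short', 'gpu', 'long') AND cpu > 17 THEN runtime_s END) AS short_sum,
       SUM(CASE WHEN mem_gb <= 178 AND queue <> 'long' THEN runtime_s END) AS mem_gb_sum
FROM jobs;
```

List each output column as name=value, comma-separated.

[short_sum: queue IN ('short', 'gpu', 'long') AND cpu > 17]
job_id=700: ✓ → 2640
job_id=701: ✗
job_id=702: ✓ → 2745
job_id=703: ✓ → 3307
job_id=704: ✓ → 4823
job_id=705: ✗
job_id=706: ✗
job_id=707: ✓ → 6611
job_id=708: ✗
job_id=709: ✗
job_id=710: ✗
job_id=711: ✗
short_sum = 2640 + 2745 + 3307 + 4823 + 6611 = 20126
—
[mem_gb_sum: mem_gb <= 178 AND queue <> 'long']
job_id=700: ✓ → 2640
job_id=701: ✓ → 1389
job_id=702: ✗
job_id=703: ✓ → 3307
job_id=704: ✗
job_id=705: ✗
job_id=706: ✓ → 2896
job_id=707: ✗
job_id=708: ✓ → 6160
job_id=709: ✓ → 7130
job_id=710: ✓ → 1543
job_id=711: ✗
mem_gb_sum = 2640 + 1389 + 3307 + 2896 + 6160 + 7130 + 1543 = 25065

short_sum=20126, mem_gb_sum=25065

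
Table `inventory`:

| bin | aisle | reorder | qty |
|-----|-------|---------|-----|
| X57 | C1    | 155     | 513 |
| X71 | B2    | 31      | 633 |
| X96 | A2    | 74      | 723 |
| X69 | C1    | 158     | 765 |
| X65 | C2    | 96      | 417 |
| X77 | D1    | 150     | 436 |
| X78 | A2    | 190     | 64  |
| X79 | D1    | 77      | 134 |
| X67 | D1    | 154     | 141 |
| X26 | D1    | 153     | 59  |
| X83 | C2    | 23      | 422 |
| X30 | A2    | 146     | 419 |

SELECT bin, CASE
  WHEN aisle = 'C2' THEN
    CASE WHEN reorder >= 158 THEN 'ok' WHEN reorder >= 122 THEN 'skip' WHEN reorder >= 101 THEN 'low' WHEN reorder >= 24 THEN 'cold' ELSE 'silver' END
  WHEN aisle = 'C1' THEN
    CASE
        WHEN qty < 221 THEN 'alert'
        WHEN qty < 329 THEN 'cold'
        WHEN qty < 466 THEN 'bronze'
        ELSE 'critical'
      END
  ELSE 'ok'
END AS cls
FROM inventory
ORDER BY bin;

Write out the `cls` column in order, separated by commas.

bin=X26: aisle='D1' → outer ELSE → ok
bin=X30: aisle='A2' → outer ELSE → ok
bin=X57: aisle='C1' → inner[ELSE] → critical
bin=X65: aisle='C2' → inner[reorder >= 24] → cold
bin=X67: aisle='D1' → outer ELSE → ok
bin=X69: aisle='C1' → inner[ELSE] → critical
bin=X71: aisle='B2' → outer ELSE → ok
bin=X77: aisle='D1' → outer ELSE → ok
bin=X78: aisle='A2' → outer ELSE → ok
bin=X79: aisle='D1' → outer ELSE → ok
bin=X83: aisle='C2' → inner[ELSE] → silver
bin=X96: aisle='A2' → outer ELSE → ok

ok, ok, critical, cold, ok, critical, ok, ok, ok, ok, silver, ok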